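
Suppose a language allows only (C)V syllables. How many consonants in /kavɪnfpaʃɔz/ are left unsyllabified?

3

Syllabifying with onset maximization leaves /n/, /f/, /z/ stranded (no codas are permitted; onsets are limited to one consonant).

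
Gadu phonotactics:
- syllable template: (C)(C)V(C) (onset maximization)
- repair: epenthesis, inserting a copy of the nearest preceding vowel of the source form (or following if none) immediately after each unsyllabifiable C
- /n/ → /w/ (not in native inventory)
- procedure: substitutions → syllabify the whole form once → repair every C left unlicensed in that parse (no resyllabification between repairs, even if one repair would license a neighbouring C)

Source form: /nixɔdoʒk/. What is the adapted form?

wixɔdoʒko

Substitution: /n/ → /w/, giving /wixɔdoʒk/.
Syllabifying with onset maximization leaves /k/ stranded (at most one coda consonant is licensed; onsets may contain at most 2 consonants).
Each unlicensed consonant becomes the onset of a new syllable: /k/ → /ko/.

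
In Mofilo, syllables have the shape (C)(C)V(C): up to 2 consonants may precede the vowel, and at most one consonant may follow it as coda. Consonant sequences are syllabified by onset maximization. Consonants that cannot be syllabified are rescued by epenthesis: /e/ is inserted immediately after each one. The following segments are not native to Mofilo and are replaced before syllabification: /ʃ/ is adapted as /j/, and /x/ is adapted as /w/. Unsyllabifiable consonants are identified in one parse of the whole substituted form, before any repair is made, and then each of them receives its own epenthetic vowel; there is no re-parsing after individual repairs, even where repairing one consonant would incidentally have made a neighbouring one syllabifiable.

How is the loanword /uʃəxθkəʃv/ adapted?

Substitution: /ʃ/ → /j/, /x/ → /w/, giving /ujəwθkəjv/.
Syllabifying with onset maximization leaves /v/ stranded (at most one coda consonant is licensed; onsets may contain at most 2 consonants).
Each unlicensed consonant becomes the onset of a new syllable: /v/ → /ve/.

ujəwθkəjve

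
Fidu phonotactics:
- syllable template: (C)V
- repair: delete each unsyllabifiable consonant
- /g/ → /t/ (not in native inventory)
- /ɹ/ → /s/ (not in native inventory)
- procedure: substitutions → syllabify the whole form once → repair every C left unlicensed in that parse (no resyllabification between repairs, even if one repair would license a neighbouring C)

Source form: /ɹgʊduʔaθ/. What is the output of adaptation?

tʊduʔa

Substitution: /ɹ/ → /s/, /g/ → /t/, giving /stʊduʔaθ/.
Under (C)V, the unsyllabifiable consonants are /s/, /θ/ (no codas are permitted; onsets are limited to one consonant).
Deletion applies to /s/, /θ/.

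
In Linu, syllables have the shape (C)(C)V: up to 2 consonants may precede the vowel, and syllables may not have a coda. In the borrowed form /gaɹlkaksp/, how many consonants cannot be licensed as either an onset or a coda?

4

Syllabifying with onset maximization leaves /ɹ/, /k/, /s/, /p/ stranded (no codas are permitted; onsets may contain at most 2 consonants).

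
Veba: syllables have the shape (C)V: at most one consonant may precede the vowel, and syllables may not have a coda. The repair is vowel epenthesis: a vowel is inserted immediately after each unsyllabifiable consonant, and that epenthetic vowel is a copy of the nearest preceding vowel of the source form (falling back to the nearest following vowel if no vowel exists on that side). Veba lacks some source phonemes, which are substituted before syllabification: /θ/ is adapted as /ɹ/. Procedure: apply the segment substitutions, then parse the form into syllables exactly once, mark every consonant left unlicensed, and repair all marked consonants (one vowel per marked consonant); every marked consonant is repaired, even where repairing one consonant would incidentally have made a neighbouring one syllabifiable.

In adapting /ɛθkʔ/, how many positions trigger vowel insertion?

3

After substitution the input is /ɛɹkʔ/.
The unsyllabifiable consonants are /ɹ/, /k/, /ʔ/; each receives one epenthetic vowel.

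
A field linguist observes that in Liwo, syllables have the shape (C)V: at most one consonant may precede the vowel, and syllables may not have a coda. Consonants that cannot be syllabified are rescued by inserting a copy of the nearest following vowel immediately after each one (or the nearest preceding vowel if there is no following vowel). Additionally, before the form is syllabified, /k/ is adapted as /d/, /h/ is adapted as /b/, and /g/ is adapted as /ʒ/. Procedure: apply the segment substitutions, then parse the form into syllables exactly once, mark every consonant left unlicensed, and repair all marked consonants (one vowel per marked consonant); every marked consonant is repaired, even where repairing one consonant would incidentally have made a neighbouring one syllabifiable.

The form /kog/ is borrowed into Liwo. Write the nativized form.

doʒo

Substitution: /k/ → /d/, /g/ → /ʒ/, giving /doʒ/.
The consonants /ʒ/ cannot be parsed into a legal (C)V syllable (no codas are permitted; onsets are limited to one consonant).
Each unlicensed consonant becomes the onset of a new syllable: /ʒ/ → /ʒo/.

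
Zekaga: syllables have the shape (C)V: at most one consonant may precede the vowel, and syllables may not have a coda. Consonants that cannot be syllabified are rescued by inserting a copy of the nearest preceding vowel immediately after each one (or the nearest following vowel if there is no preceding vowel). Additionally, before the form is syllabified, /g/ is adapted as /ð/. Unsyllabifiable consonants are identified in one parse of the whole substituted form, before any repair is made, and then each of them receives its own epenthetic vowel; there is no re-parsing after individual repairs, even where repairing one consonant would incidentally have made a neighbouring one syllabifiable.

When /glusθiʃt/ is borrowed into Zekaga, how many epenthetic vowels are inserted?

4

After substitution the input is /ðlusθiʃt/.
The unsyllabifiable consonants are /ð/, /s/, /ʃ/, /t/; each receives one epenthetic vowel.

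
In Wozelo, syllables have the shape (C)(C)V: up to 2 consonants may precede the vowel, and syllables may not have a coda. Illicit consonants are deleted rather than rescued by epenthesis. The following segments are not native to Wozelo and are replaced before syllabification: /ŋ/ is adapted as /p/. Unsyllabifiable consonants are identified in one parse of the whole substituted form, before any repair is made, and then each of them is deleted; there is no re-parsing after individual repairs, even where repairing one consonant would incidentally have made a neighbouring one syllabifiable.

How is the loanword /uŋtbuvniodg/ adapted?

utbuvnio

Substitution: /ŋ/ → /p/, giving /uptbuvniodg/.
Under (C)(C)V, the unsyllabifiable consonants are /p/, /d/, /g/ (no codas are permitted; onsets may contain at most 2 consonants).
Deletion applies to /p/, /d/, /g/.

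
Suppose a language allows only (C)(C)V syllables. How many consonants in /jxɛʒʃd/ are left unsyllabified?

Under (C)(C)V, the unsyllabifiable consonants are /ʒ/, /ʃ/, /d/ (no codas are permitted; onsets may contain at most 2 consonants).

3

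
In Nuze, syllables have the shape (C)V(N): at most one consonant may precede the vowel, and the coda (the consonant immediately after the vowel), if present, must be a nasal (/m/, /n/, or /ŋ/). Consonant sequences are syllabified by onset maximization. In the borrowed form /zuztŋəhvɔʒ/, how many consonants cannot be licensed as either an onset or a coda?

Syllabifying with onset maximization leaves /z/, /t/, /h/, /ʒ/ stranded (only a nasal (/m/, /n/, or /ŋ/) is licensed in coda position; onsets are limited to one consonant).

4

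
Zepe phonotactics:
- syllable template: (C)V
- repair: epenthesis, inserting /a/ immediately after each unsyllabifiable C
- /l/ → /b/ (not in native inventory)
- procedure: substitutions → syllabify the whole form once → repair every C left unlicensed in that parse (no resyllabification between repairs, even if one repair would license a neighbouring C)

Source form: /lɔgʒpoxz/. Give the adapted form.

bɔgaʒapoxaza

Substitution: /l/ → /b/, giving /bɔgʒpoxz/.
Syllabifying with onset maximization leaves /g/, /ʒ/, /x/, /z/ stranded (no codas are permitted; onsets are limited to one consonant).
Inserting the epenthetic vowel yields /g/ → /ga/, /ʒ/ → /ʒa/, /x/ → /xa/, /z/ → /za/.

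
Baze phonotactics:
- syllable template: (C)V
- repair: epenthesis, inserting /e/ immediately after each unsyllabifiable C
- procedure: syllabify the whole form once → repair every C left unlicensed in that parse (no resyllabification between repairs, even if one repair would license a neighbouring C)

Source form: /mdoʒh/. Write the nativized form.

Syllabifying with onset maximization leaves /m/, /ʒ/, /h/ stranded (no codas are permitted; onsets are limited to one consonant).
Each unlicensed consonant becomes the onset of a new syllable: /m/ → /me/, /ʒ/ → /ʒe/, /h/ → /he/.

medoʒehe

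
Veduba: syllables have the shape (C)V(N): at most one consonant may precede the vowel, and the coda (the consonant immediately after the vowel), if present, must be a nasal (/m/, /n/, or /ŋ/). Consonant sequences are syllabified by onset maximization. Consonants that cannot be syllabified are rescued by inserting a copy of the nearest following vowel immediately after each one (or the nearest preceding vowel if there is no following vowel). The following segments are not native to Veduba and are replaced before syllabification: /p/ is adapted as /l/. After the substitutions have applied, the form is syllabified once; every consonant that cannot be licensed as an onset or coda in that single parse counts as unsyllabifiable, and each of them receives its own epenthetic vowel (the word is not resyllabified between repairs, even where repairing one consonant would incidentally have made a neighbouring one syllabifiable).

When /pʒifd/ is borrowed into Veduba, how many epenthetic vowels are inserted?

After substitution the input is /lʒifd/.
The unsyllabifiable consonants are /l/, /f/, /d/; each receives one epenthetic vowel.

3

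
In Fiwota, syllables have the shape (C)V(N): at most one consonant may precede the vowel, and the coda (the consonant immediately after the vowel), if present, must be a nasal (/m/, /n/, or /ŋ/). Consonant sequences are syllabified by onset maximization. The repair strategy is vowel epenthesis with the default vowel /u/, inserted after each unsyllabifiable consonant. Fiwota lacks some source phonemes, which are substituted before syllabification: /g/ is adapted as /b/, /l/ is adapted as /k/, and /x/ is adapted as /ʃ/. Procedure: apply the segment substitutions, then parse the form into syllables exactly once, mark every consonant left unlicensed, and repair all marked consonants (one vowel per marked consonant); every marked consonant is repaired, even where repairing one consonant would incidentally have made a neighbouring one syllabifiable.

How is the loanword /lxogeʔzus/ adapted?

kuʃobeʔuzusu

Substitution: /l/ → /k/, /x/ → /ʃ/, /g/ → /b/, giving /kʃobeʔzus/.
Under (C)V(N), the unsyllabifiable consonants are /k/, /ʔ/, /s/ (only a nasal (/m/, /n/, or /ŋ/) is licensed in coda position; onsets are limited to one consonant).
Inserting the epenthetic vowel yields /k/ → /ku/, /ʔ/ → /ʔu/, /s/ → /su/.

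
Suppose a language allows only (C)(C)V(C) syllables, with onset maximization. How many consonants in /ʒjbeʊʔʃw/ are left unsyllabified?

Syllabifying with onset maximization leaves /ʒ/, /ʃ/, /w/ stranded (at most one coda consonant is licensed; onsets may contain at most 2 consonants).

3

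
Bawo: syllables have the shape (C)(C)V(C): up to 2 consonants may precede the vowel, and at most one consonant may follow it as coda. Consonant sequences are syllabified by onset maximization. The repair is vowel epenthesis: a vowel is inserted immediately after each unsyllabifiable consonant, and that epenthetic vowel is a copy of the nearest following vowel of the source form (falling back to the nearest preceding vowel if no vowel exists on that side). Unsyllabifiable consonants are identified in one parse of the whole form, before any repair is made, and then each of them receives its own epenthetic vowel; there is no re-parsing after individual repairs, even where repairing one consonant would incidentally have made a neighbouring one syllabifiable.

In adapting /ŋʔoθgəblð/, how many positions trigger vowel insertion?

The unsyllabifiable consonants are /l/, /ð/; each receives one epenthetic vowel.

2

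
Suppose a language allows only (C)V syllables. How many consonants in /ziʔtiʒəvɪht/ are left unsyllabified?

Syllabifying with onset maximization leaves /ʔ/, /h/, /t/ stranded (no codas are permitted; onsets are limited to one consonant).

3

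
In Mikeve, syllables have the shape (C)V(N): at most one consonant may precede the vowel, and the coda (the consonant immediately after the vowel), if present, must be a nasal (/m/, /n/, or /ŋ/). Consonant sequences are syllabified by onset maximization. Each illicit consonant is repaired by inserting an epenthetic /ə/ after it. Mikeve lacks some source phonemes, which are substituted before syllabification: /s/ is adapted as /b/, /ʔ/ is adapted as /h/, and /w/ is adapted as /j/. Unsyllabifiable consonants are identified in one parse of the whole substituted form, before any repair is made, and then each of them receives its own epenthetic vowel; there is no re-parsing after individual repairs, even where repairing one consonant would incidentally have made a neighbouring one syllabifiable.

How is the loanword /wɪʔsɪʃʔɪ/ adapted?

jɪhəbɪʃəhɪ

Substitution: /w/ → /j/, /ʔ/ → /h/, /s/ → /b/, giving /jɪhbɪʃhɪ/.
Syllabifying with onset maximization leaves /h/, /ʃ/ stranded (only a nasal (/m/, /n/, or /ŋ/) is licensed in coda position; onsets are limited to one consonant).
Epenthesis after each stranded consonant: /h/ → /hə/, /ʃ/ → /ʃə/.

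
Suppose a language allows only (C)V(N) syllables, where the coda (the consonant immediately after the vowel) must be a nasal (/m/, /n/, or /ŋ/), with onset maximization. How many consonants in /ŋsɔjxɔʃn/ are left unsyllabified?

4

Syllabifying with onset maximization leaves /ŋ/, /j/, /ʃ/, /n/ stranded (only a nasal (/m/, /n/, or /ŋ/) is licensed in coda position; onsets are limited to one consonant).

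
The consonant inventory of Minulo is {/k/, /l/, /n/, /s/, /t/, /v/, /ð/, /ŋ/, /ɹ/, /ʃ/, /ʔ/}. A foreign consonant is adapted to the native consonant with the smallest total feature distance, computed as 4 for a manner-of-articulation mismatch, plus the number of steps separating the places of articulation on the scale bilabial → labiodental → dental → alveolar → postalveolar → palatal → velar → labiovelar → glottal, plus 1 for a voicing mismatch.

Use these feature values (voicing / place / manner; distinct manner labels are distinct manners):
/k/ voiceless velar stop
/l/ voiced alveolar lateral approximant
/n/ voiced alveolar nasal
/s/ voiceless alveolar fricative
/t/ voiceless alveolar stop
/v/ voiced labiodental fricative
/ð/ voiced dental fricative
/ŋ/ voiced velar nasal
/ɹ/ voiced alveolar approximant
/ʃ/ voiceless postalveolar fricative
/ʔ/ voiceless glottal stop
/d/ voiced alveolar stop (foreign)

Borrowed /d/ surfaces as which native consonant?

/t/ is closest: same manner (stop), place distance 0 (alveolar→alveolar), voicing differs (+1); total 1. Next closest is /k/ at distance 4.

t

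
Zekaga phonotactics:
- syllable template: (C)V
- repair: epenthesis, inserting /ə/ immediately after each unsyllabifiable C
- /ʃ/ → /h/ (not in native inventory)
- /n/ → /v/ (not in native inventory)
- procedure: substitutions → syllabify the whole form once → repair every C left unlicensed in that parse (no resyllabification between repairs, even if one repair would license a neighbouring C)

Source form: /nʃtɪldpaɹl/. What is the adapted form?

vəhətɪlədəpaɹələ

Substitution: /n/ → /v/, /ʃ/ → /h/, giving /vhtɪldpaɹl/.
Syllabifying with onset maximization leaves /v/, /h/, /l/, /d/, /ɹ/, /l/ stranded (no codas are permitted; onsets are limited to one consonant).
Inserting the epenthetic vowel yields /v/ → /və/, /h/ → /hə/, /l/ → /lə/, /d/ → /də/, /ɹ/ → /ɹə/, /l/ → /lə/.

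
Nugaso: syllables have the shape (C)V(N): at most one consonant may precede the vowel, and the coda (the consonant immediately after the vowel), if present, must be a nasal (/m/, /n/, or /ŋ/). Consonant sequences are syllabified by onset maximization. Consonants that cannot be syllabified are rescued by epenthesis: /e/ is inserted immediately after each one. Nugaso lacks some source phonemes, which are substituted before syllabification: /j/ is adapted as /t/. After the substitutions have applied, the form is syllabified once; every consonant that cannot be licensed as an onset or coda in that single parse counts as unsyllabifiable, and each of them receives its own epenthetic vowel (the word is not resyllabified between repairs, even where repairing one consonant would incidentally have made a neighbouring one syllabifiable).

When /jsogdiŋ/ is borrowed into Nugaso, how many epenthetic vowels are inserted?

2

After substitution the input is /tsogdiŋ/.
The unsyllabifiable consonants are /t/, /g/; each receives one epenthetic vowel.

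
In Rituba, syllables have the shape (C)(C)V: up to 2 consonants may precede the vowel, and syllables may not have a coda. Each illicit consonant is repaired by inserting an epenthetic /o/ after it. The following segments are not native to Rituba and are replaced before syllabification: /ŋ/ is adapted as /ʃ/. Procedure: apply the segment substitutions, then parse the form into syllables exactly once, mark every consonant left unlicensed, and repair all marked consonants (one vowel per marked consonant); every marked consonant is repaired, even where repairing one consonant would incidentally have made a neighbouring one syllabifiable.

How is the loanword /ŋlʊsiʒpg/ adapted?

Substitution: /ŋ/ → /ʃ/, giving /ʃlʊsiʒpg/.
The consonants /ʒ/, /p/, /g/ cannot be parsed into a legal (C)(C)V syllable (no codas are permitted; onsets may contain at most 2 consonants).
Inserting the epenthetic vowel yields /ʒ/ → /ʒo/, /p/ → /po/, /g/ → /go/.

ʃlʊsiʒopogo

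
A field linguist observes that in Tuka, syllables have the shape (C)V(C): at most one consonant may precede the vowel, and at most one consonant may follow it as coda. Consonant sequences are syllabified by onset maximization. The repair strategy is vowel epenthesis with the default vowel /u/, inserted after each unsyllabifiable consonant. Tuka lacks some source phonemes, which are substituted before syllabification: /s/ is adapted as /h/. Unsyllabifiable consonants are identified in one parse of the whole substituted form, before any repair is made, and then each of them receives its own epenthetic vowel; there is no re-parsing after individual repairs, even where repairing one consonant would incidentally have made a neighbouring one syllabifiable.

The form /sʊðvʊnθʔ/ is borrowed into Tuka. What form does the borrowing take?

hʊðvʊnθuʔu

Substitution: /s/ → /h/, giving /hʊðvʊnθʔ/.
The consonants /θ/, /ʔ/ cannot be parsed into a legal (C)V(C) syllable (at most one coda consonant is licensed; onsets are limited to one consonant).
Each unlicensed consonant becomes the onset of a new syllable: /θ/ → /θu/, /ʔ/ → /ʔu/.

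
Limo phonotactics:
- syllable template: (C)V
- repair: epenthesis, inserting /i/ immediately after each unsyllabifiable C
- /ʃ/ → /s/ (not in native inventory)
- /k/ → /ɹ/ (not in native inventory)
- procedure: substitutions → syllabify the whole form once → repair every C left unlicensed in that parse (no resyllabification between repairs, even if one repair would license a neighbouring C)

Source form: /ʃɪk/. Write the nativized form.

Substitution: /ʃ/ → /s/, /k/ → /ɹ/, giving /sɪɹ/.
Under (C)V, the unsyllabifiable consonants are /ɹ/ (no codas are permitted; onsets are limited to one consonant).
Inserting the epenthetic vowel yields /ɹ/ → /ɹi/.

sɪɹi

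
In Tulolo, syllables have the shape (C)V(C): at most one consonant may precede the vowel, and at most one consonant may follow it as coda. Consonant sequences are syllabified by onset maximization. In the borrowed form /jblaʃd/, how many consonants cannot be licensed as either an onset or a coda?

The consonants /j/, /b/, /d/ cannot be parsed into a legal (C)V(C) syllable (at most one coda consonant is licensed; onsets are limited to one consonant).

3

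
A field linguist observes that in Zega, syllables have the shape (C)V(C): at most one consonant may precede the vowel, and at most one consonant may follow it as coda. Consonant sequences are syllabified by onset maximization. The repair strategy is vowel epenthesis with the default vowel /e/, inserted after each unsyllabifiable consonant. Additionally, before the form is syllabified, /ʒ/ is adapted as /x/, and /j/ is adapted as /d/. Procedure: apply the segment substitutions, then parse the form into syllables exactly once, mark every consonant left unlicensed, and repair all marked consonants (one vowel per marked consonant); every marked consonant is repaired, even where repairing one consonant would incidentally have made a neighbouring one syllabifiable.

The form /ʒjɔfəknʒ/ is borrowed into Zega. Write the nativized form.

xedɔfəknexe

Substitution: /ʒ/ → /x/, /j/ → /d/, giving /xdɔfəknx/.
The consonants /x/, /n/, /x/ cannot be parsed into a legal (C)V(C) syllable (at most one coda consonant is licensed; onsets are limited to one consonant).
Inserting the epenthetic vowel yields /x/ → /xe/, /n/ → /ne/, /x/ → /xe/.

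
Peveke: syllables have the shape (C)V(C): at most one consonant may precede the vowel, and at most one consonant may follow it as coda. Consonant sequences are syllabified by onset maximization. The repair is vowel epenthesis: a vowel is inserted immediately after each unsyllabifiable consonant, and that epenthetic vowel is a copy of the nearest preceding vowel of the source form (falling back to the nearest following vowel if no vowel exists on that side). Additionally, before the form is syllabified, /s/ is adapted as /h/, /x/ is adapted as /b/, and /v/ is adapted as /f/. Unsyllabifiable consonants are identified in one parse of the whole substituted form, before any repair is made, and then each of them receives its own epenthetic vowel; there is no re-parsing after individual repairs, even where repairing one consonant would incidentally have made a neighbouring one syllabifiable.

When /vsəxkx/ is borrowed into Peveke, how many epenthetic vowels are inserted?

3

After substitution the input is /fhəbkb/.
The unsyllabifiable consonants are /f/, /k/, /b/; each receives one epenthetic vowel.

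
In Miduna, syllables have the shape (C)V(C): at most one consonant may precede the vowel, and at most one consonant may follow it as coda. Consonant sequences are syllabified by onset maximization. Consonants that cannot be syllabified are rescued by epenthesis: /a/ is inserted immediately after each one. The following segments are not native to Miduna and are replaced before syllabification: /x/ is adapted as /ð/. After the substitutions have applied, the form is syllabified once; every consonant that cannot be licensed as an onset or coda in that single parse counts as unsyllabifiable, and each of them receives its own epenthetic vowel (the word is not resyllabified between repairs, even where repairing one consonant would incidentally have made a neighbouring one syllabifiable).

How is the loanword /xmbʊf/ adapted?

ðamabʊf

Substitution: /x/ → /ð/, giving /ðmbʊf/.
Under (C)V(C), the unsyllabifiable consonants are /ð/, /m/ (at most one coda consonant is licensed; onsets are limited to one consonant).
Epenthesis after each stranded consonant: /ð/ → /ða/, /m/ → /ma/.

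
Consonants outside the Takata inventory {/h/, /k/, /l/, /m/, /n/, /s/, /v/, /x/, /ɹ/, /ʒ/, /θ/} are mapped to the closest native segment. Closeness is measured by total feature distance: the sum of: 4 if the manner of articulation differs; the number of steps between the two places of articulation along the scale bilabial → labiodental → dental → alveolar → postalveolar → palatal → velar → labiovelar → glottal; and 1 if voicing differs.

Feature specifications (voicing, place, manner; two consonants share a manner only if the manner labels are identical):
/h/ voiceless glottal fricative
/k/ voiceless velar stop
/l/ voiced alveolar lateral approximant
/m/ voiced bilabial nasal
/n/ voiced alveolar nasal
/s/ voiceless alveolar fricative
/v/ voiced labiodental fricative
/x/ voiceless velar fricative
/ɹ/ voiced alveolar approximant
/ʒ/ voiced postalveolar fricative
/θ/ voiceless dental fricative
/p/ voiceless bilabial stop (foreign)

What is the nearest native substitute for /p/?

/m/ is closest: manner differs (stop→nasal, +4), place distance 0 (bilabial→bilabial), voicing differs (+1); total 5. Next closest is /k/ at distance 6.

m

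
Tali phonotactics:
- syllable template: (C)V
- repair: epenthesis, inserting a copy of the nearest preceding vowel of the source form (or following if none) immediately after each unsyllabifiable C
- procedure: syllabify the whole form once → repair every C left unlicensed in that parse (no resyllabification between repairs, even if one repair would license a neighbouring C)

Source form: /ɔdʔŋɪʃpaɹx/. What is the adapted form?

ɔdɔʔɔŋɪʃɪpaɹaxa

The consonants /d/, /ʔ/, /ʃ/, /ɹ/, /x/ cannot be parsed into a legal (C)V syllable (no codas are permitted; onsets are limited to one consonant).
Each unlicensed consonant becomes the onset of a new syllable: /d/ → /dɔ/, /ʔ/ → /ʔɔ/, /ʃ/ → /ʃɪ/, /ɹ/ → /ɹa/, /x/ → /xa/.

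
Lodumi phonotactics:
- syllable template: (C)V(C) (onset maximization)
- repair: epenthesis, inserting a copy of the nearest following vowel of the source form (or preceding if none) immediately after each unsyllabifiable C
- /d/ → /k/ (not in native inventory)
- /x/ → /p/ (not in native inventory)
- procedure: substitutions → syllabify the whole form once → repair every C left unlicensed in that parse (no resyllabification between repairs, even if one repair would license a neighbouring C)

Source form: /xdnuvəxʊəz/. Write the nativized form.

Substitution: /x/ → /p/, /d/ → /k/, giving /pknuvəpʊəz/.
Under (C)V(C), the unsyllabifiable consonants are /p/, /k/ (at most one coda consonant is licensed; onsets are limited to one consonant).
Epenthesis after each stranded consonant: /p/ → /pu/, /k/ → /ku/.

pukunuvəpʊəz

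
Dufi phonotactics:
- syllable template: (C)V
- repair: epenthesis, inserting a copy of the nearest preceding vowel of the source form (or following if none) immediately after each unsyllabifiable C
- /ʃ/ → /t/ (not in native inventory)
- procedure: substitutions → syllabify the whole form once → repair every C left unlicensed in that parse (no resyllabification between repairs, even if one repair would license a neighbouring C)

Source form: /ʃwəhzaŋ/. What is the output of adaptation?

təwəhəzaŋa

Substitution: /ʃ/ → /t/, giving /twəhzaŋ/.
The consonants /t/, /h/, /ŋ/ cannot be parsed into a legal (C)V syllable (no codas are permitted; onsets are limited to one consonant).
Epenthesis after each stranded consonant: /t/ → /tə/, /h/ → /hə/, /ŋ/ → /ŋa/.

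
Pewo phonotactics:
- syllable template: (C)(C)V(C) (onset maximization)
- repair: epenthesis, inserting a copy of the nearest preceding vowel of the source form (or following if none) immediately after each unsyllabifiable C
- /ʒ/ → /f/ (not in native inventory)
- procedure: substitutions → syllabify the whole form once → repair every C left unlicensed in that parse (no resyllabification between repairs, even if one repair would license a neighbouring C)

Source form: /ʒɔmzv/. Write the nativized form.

fɔmzɔvɔ

Substitution: /ʒ/ → /f/, giving /fɔmzv/.
Syllabifying with onset maximization leaves /z/, /v/ stranded (at most one coda consonant is licensed; onsets may contain at most 2 consonants).
Each unlicensed consonant becomes the onset of a new syllable: /z/ → /zɔ/, /v/ → /vɔ/.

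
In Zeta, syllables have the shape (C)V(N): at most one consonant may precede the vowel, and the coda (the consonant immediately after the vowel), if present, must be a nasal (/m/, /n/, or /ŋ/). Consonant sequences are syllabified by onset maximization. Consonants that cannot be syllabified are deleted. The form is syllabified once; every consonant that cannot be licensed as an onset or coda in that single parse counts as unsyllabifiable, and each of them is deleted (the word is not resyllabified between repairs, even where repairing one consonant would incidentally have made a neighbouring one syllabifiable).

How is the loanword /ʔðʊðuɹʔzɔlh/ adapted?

ðʊðuzɔ

Under (C)V(N), the unsyllabifiable consonants are /ʔ/, /ɹ/, /ʔ/, /l/, /h/ (only a nasal (/m/, /n/, or /ŋ/) is licensed in coda position; onsets are limited to one consonant).
Deleting the stranded consonants removes /ʔ/, /ɹ/, /ʔ/, /l/, /h/.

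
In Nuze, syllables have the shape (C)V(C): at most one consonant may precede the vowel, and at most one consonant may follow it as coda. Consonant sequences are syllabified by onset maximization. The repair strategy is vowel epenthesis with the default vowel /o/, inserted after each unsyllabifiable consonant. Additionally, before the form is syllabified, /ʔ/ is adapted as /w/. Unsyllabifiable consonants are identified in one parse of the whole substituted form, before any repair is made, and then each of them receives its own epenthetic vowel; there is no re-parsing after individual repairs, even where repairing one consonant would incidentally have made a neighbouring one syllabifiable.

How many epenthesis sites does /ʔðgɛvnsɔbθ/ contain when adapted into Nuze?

After substitution the input is /wðgɛvnsɔbθ/.
The unsyllabifiable consonants are /w/, /ð/, /n/, /θ/; each receives one epenthetic vowel.

4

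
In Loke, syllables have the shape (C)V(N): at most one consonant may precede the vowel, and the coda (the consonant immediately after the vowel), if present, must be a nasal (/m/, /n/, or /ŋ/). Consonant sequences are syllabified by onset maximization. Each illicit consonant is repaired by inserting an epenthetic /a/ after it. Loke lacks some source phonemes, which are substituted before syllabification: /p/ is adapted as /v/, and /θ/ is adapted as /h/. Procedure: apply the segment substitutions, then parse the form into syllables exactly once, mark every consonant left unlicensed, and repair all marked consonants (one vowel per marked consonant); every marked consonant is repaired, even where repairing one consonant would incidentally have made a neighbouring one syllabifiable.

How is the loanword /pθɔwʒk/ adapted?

vahɔwaʒaka

Substitution: /p/ → /v/, /θ/ → /h/, giving /vhɔwʒk/.
Syllabifying with onset maximization leaves /v/, /w/, /ʒ/, /k/ stranded (only a nasal (/m/, /n/, or /ŋ/) is licensed in coda position; onsets are limited to one consonant).
Epenthesis after each stranded consonant: /v/ → /va/, /w/ → /wa/, /ʒ/ → /ʒa/, /k/ → /ka/.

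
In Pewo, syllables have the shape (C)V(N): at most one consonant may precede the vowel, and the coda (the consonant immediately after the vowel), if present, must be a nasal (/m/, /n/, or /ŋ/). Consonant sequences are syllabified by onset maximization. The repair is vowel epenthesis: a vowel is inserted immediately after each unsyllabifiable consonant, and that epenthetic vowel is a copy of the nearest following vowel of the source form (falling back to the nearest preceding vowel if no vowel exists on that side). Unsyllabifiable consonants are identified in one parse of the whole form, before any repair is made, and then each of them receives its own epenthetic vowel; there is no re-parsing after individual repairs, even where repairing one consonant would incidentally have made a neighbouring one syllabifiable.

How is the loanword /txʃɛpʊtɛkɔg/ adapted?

Under (C)V(N), the unsyllabifiable consonants are /t/, /x/, /g/ (only a nasal (/m/, /n/, or /ŋ/) is licensed in coda position; onsets are limited to one consonant).
Each unlicensed consonant becomes the onset of a new syllable: /t/ → /tɛ/, /x/ → /xɛ/, /g/ → /gɔ/.

tɛxɛʃɛpʊtɛkɔgɔ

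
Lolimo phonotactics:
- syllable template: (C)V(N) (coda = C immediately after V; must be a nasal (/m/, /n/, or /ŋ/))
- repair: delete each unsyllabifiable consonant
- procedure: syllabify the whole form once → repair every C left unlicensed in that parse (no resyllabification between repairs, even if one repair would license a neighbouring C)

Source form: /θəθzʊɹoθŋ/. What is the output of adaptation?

Under (C)V(N), the unsyllabifiable consonants are /θ/, /θ/, /ŋ/ (only a nasal (/m/, /n/, or /ŋ/) is licensed in coda position; onsets are limited to one consonant).
Deleting the stranded consonants removes /θ/, /θ/, /ŋ/.

θəzʊɹo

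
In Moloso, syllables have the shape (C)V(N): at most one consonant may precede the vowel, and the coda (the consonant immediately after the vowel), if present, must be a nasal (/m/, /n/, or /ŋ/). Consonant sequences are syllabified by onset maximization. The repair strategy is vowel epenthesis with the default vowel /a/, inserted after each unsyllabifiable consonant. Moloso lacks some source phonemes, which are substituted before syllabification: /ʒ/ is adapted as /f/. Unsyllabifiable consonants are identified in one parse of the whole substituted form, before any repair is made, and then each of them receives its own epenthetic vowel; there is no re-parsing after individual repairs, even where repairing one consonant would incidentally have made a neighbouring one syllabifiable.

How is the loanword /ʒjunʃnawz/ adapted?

fajunʃanawaza

Substitution: /ʒ/ → /f/, giving /fjunʃnawz/.
Under (C)V(N), the unsyllabifiable consonants are /f/, /ʃ/, /w/, /z/ (only a nasal (/m/, /n/, or /ŋ/) is licensed in coda position; onsets are limited to one consonant).
Each unlicensed consonant becomes the onset of a new syllable: /f/ → /fa/, /ʃ/ → /ʃa/, /w/ → /wa/, /z/ → /za/.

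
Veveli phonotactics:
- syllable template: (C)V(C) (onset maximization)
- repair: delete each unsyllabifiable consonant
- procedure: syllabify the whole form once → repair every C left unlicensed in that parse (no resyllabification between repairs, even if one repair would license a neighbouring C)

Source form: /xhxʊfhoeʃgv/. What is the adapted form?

Under (C)V(C), the unsyllabifiable consonants are /x/, /h/, /g/, /v/ (at most one coda consonant is licensed; onsets are limited to one consonant).
Deleting the stranded consonants removes /x/, /h/, /g/, /v/.

xʊfhoeʃ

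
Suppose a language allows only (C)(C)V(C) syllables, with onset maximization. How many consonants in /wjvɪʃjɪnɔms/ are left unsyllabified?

2

Under (C)(C)V(C), the unsyllabifiable consonants are /w/, /s/ (at most one coda consonant is licensed; onsets may contain at most 2 consonants).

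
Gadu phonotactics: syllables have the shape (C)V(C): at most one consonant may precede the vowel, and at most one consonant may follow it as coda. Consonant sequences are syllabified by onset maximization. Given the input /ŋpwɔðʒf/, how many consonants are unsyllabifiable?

The consonants /ŋ/, /p/, /ʒ/, /f/ cannot be parsed into a legal (C)V(C) syllable (at most one coda consonant is licensed; onsets are limited to one consonant).

4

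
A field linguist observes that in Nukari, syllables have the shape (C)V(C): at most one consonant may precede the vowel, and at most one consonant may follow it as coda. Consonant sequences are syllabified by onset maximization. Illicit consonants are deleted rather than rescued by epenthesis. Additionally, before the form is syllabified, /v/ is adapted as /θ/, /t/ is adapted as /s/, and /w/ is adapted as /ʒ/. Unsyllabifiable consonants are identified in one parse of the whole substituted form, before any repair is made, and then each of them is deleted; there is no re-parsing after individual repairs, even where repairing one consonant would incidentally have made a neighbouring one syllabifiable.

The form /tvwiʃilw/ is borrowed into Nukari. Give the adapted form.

Substitution: /t/ → /s/, /v/ → /θ/, /w/ → /ʒ/, giving /sθʒiʃilʒ/.
Syllabifying with onset maximization leaves /s/, /θ/, /ʒ/ stranded (at most one coda consonant is licensed; onsets are limited to one consonant).
Deletion applies to /s/, /θ/, /ʒ/.

ʒiʃil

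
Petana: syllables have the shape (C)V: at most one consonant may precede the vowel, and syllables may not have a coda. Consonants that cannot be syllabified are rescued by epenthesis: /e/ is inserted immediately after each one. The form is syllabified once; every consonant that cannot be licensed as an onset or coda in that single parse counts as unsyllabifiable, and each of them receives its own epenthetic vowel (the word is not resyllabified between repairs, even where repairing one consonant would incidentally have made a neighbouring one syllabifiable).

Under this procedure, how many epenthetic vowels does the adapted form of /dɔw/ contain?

1

The unsyllabifiable consonants are /w/; each receives one epenthetic vowel.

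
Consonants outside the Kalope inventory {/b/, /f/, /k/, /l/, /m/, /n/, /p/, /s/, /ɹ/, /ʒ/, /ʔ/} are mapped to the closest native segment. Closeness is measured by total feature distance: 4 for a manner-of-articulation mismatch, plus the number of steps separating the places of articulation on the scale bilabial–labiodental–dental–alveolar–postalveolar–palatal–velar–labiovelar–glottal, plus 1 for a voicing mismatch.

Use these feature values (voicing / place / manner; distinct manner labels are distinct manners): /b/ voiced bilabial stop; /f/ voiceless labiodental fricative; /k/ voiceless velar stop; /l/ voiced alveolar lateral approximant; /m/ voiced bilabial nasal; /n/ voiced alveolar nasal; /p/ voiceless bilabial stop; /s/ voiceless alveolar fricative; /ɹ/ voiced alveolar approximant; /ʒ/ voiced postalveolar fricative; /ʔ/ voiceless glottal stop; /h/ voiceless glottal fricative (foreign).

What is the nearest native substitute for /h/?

/ʔ/ is closest: manner differs (fricative→stop, +4), place distance 0 (glottal→glottal), same voicing; total 4. Next closest is /s/ at distance 5.

ʔ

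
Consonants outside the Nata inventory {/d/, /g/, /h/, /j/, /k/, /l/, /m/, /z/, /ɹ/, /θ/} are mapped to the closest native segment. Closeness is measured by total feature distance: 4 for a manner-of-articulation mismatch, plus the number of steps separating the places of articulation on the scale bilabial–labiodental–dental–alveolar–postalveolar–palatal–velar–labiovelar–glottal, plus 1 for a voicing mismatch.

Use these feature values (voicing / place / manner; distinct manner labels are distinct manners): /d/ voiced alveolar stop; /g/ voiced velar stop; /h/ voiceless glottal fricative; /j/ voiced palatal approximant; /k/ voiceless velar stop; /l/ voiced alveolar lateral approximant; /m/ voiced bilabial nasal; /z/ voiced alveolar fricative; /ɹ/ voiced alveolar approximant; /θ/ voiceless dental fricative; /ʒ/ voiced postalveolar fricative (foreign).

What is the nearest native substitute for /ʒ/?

z

/z/ is closest: same manner (fricative), place distance 1 (postalveolar→alveolar), same voicing; total 1. Next closest is /θ/ at distance 3.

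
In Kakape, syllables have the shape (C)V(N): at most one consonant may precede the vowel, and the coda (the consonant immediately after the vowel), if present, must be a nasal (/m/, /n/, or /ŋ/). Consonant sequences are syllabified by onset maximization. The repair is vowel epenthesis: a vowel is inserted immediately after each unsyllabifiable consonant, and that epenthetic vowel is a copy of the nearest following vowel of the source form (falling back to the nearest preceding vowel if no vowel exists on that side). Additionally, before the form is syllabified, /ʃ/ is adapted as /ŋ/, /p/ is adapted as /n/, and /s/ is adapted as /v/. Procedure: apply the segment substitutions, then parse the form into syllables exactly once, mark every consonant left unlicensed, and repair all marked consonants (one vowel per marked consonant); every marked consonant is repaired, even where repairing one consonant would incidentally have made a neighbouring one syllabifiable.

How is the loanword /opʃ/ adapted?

Substitution: /p/ → /n/, /ʃ/ → /ŋ/, giving /onŋ/.
The consonants /ŋ/ cannot be parsed into a legal (C)V(N) syllable (only a nasal (/m/, /n/, or /ŋ/) is licensed in coda position; onsets are limited to one consonant).
Each unlicensed consonant becomes the onset of a new syllable: /ŋ/ → /ŋo/.

onŋo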